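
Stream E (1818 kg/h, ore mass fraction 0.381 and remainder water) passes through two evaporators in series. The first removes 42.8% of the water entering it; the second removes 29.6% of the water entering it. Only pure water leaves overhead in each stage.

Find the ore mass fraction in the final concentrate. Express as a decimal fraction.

0.605

water in feed = 1818×0.619 = 1125.3 kg/h.
After stage 1: water left = (1−0.428)×1125.3 = 643.7; stream total = 1336.4 kg/h.
After stage 2: water left = (1−0.296)×643.7 = 453.16; final concentrate = 1145.8 kg/h.
ore fraction = 692.66/1145.8 = 0.605.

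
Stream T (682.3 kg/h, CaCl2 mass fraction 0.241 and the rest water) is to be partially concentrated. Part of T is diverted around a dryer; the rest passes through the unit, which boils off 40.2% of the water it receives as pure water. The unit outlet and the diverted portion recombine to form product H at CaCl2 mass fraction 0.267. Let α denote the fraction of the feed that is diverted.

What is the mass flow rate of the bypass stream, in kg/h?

All 682.3×0.241 = 164.43 kg/h of CaCl2 reaches H, so H = 164.43/0.267 = 615.86 kg/h and vapour = 66.441 kg/h.
The evaporator receives (1−α)·682.3 of feed at 0.759 water and removes 0.402 of that water:
0.402×0.759×(1−α)×682.3 = 66.441
(1−α) = 66.441/208.18 = 0.3191;  α = 0.6809.
Bypass flow = 0.6809×682.3 = 464.54 kg/h.

464.5 kg/h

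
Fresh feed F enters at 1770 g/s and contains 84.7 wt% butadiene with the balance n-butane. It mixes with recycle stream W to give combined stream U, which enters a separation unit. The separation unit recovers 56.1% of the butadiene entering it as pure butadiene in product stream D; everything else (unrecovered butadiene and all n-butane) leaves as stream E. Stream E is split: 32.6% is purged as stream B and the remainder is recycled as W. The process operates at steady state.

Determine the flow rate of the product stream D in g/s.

butadiene in U: m_A = 1770×0.847 + (1−0.326)·(1−0.561)·m_A, so m_A = 1499.2/0.7041 = 2129.2 g/s.
Product D = 0.561×2129.2 = 1194.5 g/s.

1194 g/s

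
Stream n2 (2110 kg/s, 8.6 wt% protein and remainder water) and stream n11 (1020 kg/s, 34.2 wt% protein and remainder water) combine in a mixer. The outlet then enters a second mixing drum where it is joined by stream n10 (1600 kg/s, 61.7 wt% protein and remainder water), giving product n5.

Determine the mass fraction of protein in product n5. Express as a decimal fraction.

0.3208

Overall, product flow = 4730 kg/s.
protein in = 2110×0.086 + 1020×0.342 + 1600×0.617 = 1517.5 kg/s.
protein fraction in n5 = 0.3208.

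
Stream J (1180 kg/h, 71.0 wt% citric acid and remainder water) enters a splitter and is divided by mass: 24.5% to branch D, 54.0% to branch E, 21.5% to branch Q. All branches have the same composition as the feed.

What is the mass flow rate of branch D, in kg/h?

289.1 kg/h

Branch D flow = 0.245×1180 = 289.1 kg/h.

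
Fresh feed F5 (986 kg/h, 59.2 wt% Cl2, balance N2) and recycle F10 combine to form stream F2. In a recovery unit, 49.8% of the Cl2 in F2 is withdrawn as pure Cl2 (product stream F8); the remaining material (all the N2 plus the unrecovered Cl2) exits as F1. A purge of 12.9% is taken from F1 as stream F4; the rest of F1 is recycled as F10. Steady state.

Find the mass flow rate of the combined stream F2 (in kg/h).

N2 enters only via F5 and leaves only via the purge: 986×0.408 = 0.129×(N2 in F1), and the recovery unit passes all N2, so N2 in F2 = N2 in F1 = 3118.5 kg/h.
Cl2 in F2: m_A = 986×0.592 + (1−0.129)·(1−0.498)·m_A, so m_A = 583.71/0.5628 = 1037.2 kg/h.
F2 = 1037.2 + 3118.5 = 4155.7 kg/h.

4156 kg/h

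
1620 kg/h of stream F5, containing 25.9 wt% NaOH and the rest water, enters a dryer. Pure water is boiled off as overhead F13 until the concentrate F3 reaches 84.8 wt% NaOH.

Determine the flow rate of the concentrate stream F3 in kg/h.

494.8 kg/h

NaOH is conserved: 1620×0.259 = 419.58 kg/h all reports to the concentrate.
Concentrate = 419.58/(target fraction) = 494.79 kg/h.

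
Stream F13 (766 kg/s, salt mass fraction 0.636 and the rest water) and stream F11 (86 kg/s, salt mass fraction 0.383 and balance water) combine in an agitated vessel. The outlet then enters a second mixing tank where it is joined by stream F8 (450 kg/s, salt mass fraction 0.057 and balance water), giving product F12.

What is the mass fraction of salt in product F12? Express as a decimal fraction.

Overall, product flow = 1302 kg/s.
salt in = 766×0.636 + 86×0.383 + 450×0.057 = 545.76 kg/s.
salt fraction in F12 = 0.419.

0.419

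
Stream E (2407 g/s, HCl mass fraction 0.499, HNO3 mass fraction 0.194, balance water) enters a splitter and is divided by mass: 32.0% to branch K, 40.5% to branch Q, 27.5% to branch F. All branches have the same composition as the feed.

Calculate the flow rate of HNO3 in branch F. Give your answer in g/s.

Branch F total = 0.275×2407 = 661.93 g/s.
HNO3 in F = 0.194×661.93 = 128.41 g/s.

128.4 g/s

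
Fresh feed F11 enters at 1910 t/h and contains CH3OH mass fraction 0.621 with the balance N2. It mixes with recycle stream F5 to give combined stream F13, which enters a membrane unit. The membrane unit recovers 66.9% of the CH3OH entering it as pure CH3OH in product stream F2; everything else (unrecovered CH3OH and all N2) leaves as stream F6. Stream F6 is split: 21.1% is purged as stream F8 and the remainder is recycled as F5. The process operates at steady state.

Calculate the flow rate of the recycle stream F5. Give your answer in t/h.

N2 enters only via F11 and leaves only via the purge: 1910×0.379 = 0.211×(N2 in F6), and the membrane unit passes all N2, so N2 in F13 = N2 in F6 = 3430.8 t/h.
CH3OH in F13: m_A = 1910×0.621 + (1−0.211)·(1−0.669)·m_A, so m_A = 1186.1/0.7388 = 1605.4 t/h.
F6 = (1−0.669)×1605.4 + 3430.8 = 3962.1 t/h.
Recycle F5 = (1−0.211)×3962.1 = 3126.1 t/h.

3126 t/h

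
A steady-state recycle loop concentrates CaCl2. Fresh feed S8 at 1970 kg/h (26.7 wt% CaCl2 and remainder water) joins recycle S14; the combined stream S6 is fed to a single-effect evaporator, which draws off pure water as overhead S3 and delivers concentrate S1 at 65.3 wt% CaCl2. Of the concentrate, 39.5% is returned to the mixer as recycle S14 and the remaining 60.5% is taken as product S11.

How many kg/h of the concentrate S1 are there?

Overall CaCl2 balance (none leaves overhead): CaCl2 in fresh feed = CaCl2 in product, i.e. 1970×0.267 = (1−0.395)·S1·0.653.
S1 = 525.99/(0.653×0.605) = 1331.4 kg/h.

1331 kg/h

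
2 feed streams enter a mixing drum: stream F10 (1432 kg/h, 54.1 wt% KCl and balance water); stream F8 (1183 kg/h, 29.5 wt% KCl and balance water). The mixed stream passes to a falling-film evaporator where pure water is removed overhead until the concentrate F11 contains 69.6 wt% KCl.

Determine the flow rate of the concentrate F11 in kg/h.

1615 kg/h

KCl entering = 1432×0.541 + 1183×0.295 = 1123.7 kg/h.
All KCl reports to F11, so F11 = 1123.7/0.696 = 1614.5 kg/h.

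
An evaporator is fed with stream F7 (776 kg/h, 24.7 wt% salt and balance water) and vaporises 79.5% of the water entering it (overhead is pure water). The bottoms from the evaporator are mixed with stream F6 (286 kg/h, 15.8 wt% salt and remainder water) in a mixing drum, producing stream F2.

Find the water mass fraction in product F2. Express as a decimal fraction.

0.6036

Vapour removed = 0.795×0.753×776 = 464.54 kg/h; concentrate = 311.46 kg/h.
water reaching the mixer = 119.79 (from concentrate) + 286×0.842 = 360.6 kg/h.
Product flow = 311.46 + 286 = 597.46 kg/h; water fraction = 0.6036.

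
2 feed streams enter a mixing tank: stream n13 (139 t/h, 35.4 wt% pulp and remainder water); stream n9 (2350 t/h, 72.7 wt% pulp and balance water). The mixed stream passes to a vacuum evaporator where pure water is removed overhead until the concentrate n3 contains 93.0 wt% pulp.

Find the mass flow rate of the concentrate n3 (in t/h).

1890 t/h

pulp entering = 139×0.354 + 2350×0.727 = 1757.7 t/h.
All pulp reports to n3, so n3 = 1757.7/0.930 = 1890 t/h.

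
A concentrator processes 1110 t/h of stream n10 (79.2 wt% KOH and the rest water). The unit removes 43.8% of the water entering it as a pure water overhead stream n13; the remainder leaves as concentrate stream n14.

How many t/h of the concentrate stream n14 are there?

1009 t/h

water entering = 1110×0.208 = 230.88 t/h; overhead removed = 0.438×230.88 = 101.13 t/h.
Concentrate = 1110 − 101.13 = 1008.9 t/h.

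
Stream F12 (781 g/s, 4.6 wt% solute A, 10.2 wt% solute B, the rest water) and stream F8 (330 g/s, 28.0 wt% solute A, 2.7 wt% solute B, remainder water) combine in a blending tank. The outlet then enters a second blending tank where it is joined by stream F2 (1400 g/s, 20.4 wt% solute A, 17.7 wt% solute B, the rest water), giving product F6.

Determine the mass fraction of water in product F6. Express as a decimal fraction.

0.7012

Overall, product flow = 2511 g/s.
water in = 781×0.852 + 330×0.693 + 1400×0.619 = 1760.7 g/s.
water fraction in F6 = 0.7012.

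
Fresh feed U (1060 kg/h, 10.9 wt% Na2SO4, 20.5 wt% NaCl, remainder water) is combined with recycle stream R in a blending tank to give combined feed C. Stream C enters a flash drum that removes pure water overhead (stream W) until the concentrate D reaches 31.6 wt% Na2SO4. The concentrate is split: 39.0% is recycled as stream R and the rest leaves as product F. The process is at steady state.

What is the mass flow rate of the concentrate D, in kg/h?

Overall Na2SO4 balance (none leaves overhead): Na2SO4 in fresh feed = Na2SO4 in product, i.e. 1060×0.109 = (1−0.390)·D·0.316.
D = 115.54/(0.316×0.610) = 599.4 kg/h.

599.4 kg/h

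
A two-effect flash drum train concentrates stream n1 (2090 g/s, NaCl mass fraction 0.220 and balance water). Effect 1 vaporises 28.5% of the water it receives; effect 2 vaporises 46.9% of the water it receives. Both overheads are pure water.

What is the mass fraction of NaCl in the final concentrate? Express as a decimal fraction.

water in feed = 2090×0.780 = 1630.2 g/s.
After stage 1: water left = (1−0.285)×1630.2 = 1165.6; stream total = 1625.4 g/s.
After stage 2: water left = (1−0.469)×1165.6 = 618.93; final concentrate = 1078.7 g/s.
NaCl fraction = 459.8/1078.7 = 0.426.

0.426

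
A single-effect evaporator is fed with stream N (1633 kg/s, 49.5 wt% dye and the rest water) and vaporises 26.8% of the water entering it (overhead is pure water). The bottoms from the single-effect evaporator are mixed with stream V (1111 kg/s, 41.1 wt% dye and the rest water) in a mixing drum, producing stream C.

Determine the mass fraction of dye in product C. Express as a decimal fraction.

Vapour removed = 0.268×0.505×1633 = 221.01 kg/s; concentrate = 1412 kg/s.
dye reaching the mixer = 808.34 (from concentrate) + 1111×0.411 = 1265 kg/s.
Product flow = 1412 + 1111 = 2523 kg/s; dye fraction = 0.501.

0.501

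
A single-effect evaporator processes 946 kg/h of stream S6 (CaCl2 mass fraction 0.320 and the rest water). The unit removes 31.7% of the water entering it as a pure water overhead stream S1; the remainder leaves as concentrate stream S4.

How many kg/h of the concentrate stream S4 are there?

water entering = 946×0.680 = 643.28 kg/h; overhead removed = 0.317×643.28 = 203.92 kg/h.
Concentrate = 946 − 203.92 = 742.08 kg/h.

742.1 kg/h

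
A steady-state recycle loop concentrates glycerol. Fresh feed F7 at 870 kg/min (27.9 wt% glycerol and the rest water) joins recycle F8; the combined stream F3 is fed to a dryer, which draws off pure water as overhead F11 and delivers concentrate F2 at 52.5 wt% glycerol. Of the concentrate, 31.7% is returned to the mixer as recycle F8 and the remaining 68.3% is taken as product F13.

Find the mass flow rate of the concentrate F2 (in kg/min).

Overall glycerol balance (none leaves overhead): glycerol in fresh feed = glycerol in product, i.e. 870×0.279 = (1−0.317)·F2·0.525.
F2 = 242.73/(0.525×0.683) = 676.93 kg/min.

676.9 kg/min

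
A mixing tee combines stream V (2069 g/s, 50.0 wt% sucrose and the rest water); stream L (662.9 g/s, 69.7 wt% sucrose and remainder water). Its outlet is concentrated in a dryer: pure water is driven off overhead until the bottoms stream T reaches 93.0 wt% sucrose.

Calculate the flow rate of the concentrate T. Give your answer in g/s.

sucrose entering = 2069×0.500 + 662.9×0.697 = 1496.5 g/s.
All sucrose reports to T, so T = 1496.5/0.930 = 1609.2 g/s.

1609 g/s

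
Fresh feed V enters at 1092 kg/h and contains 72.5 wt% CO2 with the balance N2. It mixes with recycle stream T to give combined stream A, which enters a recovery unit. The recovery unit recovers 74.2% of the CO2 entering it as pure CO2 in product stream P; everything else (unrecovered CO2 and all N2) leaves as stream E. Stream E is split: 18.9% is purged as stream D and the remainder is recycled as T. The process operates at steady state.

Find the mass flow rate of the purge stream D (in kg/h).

349.1 kg/h

N2 enters only via V and leaves only via the purge: 1092×0.275 = 0.189×(N2 in E), and the recovery unit passes all N2, so N2 in A = N2 in E = 1588.9 kg/h.
CO2 in A: m_A = 1092×0.725 + (1−0.189)·(1−0.742)·m_A, so m_A = 791.7/0.7908 = 1001.2 kg/h.
E = (1−0.742)×1001.2 + 1588.9 = 1847.2 kg/h.
Purge D = 0.189×1847.2 = 349.12 kg/h.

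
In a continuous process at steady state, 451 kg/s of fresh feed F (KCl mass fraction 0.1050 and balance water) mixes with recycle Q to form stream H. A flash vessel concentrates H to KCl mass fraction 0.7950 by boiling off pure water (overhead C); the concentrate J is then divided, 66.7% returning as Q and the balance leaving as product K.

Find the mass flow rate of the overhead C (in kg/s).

391.4 kg/s

Overall KCl balance (none leaves overhead): KCl in fresh feed = KCl in product, i.e. 451×0.105 = (1−0.667)·J·0.795.
J = 47.355/(0.795×0.333) = 178.88 kg/s.
Recycle Q = 0.667×178.88 = 119.31 kg/s.
Combined feed H = 451 + 119.31 = 570.31 kg/s.
Overhead C = H − J = 570.31 − 178.88 = 391.43 kg/s.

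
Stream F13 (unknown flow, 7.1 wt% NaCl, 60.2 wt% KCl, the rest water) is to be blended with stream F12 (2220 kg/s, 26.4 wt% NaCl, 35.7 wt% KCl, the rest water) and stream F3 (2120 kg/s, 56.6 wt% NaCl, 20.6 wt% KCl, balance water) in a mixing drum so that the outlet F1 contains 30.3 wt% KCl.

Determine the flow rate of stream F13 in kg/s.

286.8 kg/s

Let F13 be the unknown flow. Total out = 4340 + F13.
KCl balance: 1229.3 + 0.602·F13 = 0.303·(4340 + F13)
(0.602 − 0.303)·F13 = 0.303×4340 − 1229.3 = 85.76
F13 = 85.76 / 0.299 = 286.82 kg/s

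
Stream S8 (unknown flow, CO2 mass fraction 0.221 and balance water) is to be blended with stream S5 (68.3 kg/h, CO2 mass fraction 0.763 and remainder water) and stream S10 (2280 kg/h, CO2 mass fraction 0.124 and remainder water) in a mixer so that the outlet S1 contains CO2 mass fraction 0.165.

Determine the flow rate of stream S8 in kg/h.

Let S8 be the unknown flow. Total out = 2348.3 + S8.
CO2 balance: 334.83 + 0.221·S8 = 0.165·(2348.3 + S8)
(0.221 − 0.165)·S8 = 0.165×2348.3 − 334.83 = 52.637
S8 = 52.637 / 0.056 = 939.94 kg/h

939.9 kg/h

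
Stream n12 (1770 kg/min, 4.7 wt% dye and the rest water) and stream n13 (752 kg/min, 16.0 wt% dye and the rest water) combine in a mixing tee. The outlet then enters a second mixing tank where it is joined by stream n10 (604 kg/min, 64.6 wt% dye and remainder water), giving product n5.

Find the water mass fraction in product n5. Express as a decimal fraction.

0.8101

Overall, product flow = 3126 kg/min.
water in = 1770×0.953 + 752×0.840 + 604×0.354 = 2532.3 kg/min.
water fraction in n5 = 0.8101.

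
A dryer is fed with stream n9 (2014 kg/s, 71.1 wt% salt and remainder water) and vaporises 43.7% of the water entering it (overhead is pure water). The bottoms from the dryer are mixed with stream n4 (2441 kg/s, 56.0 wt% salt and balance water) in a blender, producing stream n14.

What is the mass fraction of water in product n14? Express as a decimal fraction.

0.3337

Vapour removed = 0.437×0.289×2014 = 254.35 kg/s; concentrate = 1759.6 kg/s.
water reaching the mixer = 327.69 (from concentrate) + 2441×0.440 = 1401.7 kg/s.
Product flow = 1759.6 + 2441 = 4200.6 kg/s; water fraction = 0.3337.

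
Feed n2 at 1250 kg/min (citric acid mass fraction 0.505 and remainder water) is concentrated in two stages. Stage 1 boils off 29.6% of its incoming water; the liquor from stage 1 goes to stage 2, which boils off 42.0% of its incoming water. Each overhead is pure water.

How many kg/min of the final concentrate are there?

883.9 kg/min

water in feed = 1250×0.495 = 618.75 kg/min.
After stage 1: water left = (1−0.296)×618.75 = 435.6; stream total = 1066.8 kg/min.
After stage 2: water left = (1−0.420)×435.6 = 252.65; final concentrate = 883.9 kg/min.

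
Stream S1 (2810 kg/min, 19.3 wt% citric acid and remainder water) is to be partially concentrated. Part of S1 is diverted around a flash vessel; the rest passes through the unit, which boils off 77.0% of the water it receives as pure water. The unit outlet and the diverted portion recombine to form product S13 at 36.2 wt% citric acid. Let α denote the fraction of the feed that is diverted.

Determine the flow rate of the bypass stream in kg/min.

All 2810×0.193 = 542.33 kg/min of citric acid reaches S13, so S13 = 542.33/0.362 = 1498.1 kg/min and vapour = 1311.9 kg/min.
The evaporator receives (1−α)·2810 of feed at 0.807 water and removes 0.770 of that water:
0.770×0.807×(1−α)×2810 = 1311.9
(1−α) = 1311.9/1746.1 = 0.7513;  α = 0.2487.
Bypass flow = 0.2487×2810 = 698.84 kg/min.

698.8 kg/min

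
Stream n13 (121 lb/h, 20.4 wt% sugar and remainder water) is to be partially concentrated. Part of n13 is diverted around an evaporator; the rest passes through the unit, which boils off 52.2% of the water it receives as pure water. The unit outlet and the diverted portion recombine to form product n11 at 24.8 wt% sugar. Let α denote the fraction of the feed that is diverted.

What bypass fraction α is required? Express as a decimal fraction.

0.573

All 121×0.204 = 24.684 lb/h of sugar reaches n11, so n11 = 24.684/0.248 = 99.532 lb/h and vapour = 21.468 lb/h.
The evaporator receives (1−α)·121 of feed at 0.796 water and removes 0.522 of that water:
0.522×0.796×(1−α)×121 = 21.468
(1−α) = 21.468/50.277 = 0.4270;  α = 0.5730.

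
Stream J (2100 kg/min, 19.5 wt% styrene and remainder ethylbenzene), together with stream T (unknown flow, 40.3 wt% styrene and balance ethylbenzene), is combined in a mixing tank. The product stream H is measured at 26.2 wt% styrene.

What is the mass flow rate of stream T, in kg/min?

997.9 kg/min

Let T be the unknown flow. Total out = 2100 + T.
styrene balance: 409.5 + 0.403·T = 0.262·(2100 + T)
(0.403 − 0.262)·T = 0.262×2100 − 409.5 = 140.7
T = 140.7 / 0.141 = 997.87 kg/min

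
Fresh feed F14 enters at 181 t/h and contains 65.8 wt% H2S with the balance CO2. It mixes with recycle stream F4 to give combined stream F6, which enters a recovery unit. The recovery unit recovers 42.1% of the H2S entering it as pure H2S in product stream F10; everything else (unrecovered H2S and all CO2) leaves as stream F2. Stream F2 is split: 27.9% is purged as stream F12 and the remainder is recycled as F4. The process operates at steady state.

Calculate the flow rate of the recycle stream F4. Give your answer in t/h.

CO2 enters only via F14 and leaves only via the purge: 181×0.342 = 0.279×(CO2 in F2), and the recovery unit passes all CO2, so CO2 in F6 = CO2 in F2 = 221.87 t/h.
H2S in F6: m_A = 181×0.658 + (1−0.279)·(1−0.421)·m_A, so m_A = 119.1/0.5825 = 204.45 t/h.
F2 = (1−0.421)×204.45 + 221.87 = 340.25 t/h.
Recycle F4 = (1−0.279)×340.25 = 245.32 t/h.

245.3 t/h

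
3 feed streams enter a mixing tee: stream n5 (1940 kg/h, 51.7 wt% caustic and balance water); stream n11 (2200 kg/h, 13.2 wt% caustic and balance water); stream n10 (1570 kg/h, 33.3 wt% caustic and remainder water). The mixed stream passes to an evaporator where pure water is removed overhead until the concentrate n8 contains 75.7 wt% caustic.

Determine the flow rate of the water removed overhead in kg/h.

caustic entering = 1940×0.517 + 2200×0.132 + 1570×0.333 = 1816.2 kg/h.
All caustic reports to n8, so n8 = 1816.2/0.757 = 2399.2 kg/h.
Total feed = 5710 kg/h; overhead = 5710 − 2399.2 = 3310.8 kg/h.

3311 kg/h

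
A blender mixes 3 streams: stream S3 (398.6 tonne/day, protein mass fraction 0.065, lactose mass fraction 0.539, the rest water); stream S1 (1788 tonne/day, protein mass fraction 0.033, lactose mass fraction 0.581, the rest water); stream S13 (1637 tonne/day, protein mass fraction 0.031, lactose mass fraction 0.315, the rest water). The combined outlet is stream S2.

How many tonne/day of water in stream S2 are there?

water out = water in = 398.6×0.396 + 1788×0.386 + 1637×0.654 = 1918.6 tonne/day.

1919 tonne/day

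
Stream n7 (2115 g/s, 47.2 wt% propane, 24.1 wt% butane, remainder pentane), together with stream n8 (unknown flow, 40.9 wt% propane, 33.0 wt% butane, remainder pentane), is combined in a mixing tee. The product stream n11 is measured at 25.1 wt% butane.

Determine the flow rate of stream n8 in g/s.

Let n8 be the unknown flow. Total out = 2115 + n8.
butane balance: 509.71 + 0.330·n8 = 0.251·(2115 + n8)
(0.330 − 0.251)·n8 = 0.251×2115 − 509.71 = 21.15
n8 = 21.15 / 0.079 = 267.72 g/s

267.7 g/s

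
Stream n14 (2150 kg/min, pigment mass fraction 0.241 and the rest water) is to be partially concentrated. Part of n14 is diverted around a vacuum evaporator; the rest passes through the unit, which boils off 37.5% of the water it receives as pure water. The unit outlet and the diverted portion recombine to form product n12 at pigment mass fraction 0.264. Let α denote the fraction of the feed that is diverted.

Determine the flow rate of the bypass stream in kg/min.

All 2150×0.241 = 518.15 kg/min of pigment reaches n12, so n12 = 518.15/0.264 = 1962.7 kg/min and vapour = 187.31 kg/min.
The evaporator receives (1−α)·2150 of feed at 0.759 water and removes 0.375 of that water:
0.375×0.759×(1−α)×2150 = 187.31
(1−α) = 187.31/611.94 = 0.3061;  α = 0.6939.
Bypass flow = 0.6939×2150 = 1491.9 kg/min.

1492 kg/min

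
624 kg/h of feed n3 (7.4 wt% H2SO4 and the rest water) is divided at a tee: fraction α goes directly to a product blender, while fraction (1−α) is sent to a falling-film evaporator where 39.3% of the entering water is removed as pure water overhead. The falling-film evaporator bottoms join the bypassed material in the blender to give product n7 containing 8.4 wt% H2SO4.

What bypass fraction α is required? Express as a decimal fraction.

All 624×0.074 = 46.176 kg/h of H2SO4 reaches n7, so n7 = 46.176/0.084 = 549.71 kg/h and vapour = 74.286 kg/h.
The evaporator receives (1−α)·624 of feed at 0.926 water and removes 0.393 of that water:
0.393×0.926×(1−α)×624 = 74.286
(1−α) = 74.286/227.08 = 0.3271;  α = 0.6729.

0.673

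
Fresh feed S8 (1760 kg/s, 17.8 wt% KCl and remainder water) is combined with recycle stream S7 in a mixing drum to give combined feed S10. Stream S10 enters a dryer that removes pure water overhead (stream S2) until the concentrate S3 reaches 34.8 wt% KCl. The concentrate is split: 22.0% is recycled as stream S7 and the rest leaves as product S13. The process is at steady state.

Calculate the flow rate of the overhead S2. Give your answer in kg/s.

859.8 kg/s

Overall KCl balance (none leaves overhead): KCl in fresh feed = KCl in product, i.e. 1760×0.178 = (1−0.220)·S3·0.348.
S3 = 313.28/(0.348×0.780) = 1154.1 kg/s.
Recycle S7 = 0.220×1154.1 = 253.91 kg/s.
Combined feed S10 = 1760 + 253.91 = 2013.9 kg/s.
Overhead S2 = S10 − S3 = 2013.9 − 1154.1 = 859.77 kg/s.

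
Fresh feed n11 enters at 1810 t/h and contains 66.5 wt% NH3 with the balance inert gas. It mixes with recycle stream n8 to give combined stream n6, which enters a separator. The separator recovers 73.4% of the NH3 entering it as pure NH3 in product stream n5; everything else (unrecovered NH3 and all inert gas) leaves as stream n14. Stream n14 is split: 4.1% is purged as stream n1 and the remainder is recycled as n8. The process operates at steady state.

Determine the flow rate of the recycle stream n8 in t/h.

14590 t/h

inert gas enters only via n11 and leaves only via the purge: 1810×0.335 = 0.041×(inert gas in n14), and the separator passes all inert gas, so inert gas in n6 = inert gas in n14 = 14789 t/h.
NH3 in n6: m_A = 1810×0.665 + (1−0.041)·(1−0.734)·m_A, so m_A = 1203.7/0.7449 = 1615.8 t/h.
n14 = (1−0.734)×1615.8 + 14789 = 15219 t/h.
Recycle n8 = (1−0.041)×15219 = 14595 t/h.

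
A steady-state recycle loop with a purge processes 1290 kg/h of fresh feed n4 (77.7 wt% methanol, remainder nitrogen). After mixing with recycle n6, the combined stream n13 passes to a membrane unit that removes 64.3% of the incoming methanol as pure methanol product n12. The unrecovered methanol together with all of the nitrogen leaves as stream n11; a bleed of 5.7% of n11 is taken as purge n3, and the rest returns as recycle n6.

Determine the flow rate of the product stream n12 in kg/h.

methanol in n13: m_A = 1290×0.777 + (1−0.057)·(1−0.643)·m_A, so m_A = 1002.3/0.6633 = 1511 kg/h.
Product n12 = 0.643×1511 = 971.58 kg/h.

971.6 kg/h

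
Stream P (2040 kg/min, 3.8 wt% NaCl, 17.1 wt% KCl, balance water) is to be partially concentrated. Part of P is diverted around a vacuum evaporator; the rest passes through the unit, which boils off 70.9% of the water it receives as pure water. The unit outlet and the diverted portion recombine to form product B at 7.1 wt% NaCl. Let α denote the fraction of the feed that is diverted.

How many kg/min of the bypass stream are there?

349.3 kg/min

All 2040×0.038 = 77.52 kg/min of NaCl reaches B, so B = 77.52/0.071 = 1091.8 kg/min and vapour = 948.17 kg/min.
The evaporator receives (1−α)·2040 of feed at 0.791 water and removes 0.709 of that water:
0.709×0.791×(1−α)×2040 = 948.17
(1−α) = 948.17/1144.1 = 0.8288;  α = 0.1712.
Bypass flow = 0.1712×2040 = 349.31 kg/min.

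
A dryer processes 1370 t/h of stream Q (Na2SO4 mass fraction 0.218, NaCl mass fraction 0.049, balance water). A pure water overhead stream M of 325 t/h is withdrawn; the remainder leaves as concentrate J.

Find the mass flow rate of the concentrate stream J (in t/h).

Concentrate = 1370 − 325 = 1045 t/h.

1045 t/h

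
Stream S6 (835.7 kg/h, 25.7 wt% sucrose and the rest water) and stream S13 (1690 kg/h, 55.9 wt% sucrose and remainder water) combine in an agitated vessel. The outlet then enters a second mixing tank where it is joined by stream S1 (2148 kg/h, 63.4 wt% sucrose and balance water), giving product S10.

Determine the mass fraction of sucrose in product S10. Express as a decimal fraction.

Overall, product flow = 4673.7 kg/h.
sucrose in = 835.7×0.257 + 1690×0.559 + 2148×0.634 = 2521.3 kg/h.
sucrose fraction in S10 = 0.539.

0.539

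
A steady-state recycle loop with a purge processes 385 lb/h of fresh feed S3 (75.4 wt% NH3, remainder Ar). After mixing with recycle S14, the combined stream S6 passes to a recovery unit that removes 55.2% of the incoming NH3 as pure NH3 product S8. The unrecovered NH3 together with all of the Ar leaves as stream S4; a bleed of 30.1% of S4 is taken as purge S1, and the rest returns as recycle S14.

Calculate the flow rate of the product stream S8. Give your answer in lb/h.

233.3 lb/h

NH3 in S6: m_A = 385×0.754 + (1−0.301)·(1−0.552)·m_A, so m_A = 290.29/0.6868 = 422.64 lb/h.
Product S8 = 0.552×422.64 = 233.3 lb/h.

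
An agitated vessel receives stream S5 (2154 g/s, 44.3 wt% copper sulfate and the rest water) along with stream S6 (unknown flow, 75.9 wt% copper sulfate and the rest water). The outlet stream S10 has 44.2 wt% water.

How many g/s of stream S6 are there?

1232 g/s

Let S6 be the unknown flow. Total out = 2154 + S6.
water balance: 1199.8 + 0.241·S6 = 0.442·(2154 + S6)
(0.241 − 0.442)·S6 = 0.442×2154 − 1199.8 = -247.71
S6 = -247.71 / -0.201 = 1232.4 g/s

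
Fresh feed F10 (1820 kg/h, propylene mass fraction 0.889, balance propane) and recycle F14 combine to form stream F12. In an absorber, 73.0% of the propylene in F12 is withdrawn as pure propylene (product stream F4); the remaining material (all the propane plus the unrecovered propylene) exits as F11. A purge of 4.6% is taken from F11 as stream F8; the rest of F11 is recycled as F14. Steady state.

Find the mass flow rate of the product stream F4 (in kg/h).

propylene in F12: m_A = 1820×0.889 + (1−0.046)·(1−0.730)·m_A, so m_A = 1618/0.7424 = 2179.3 kg/h.
Product F4 = 0.730×2179.3 = 1590.9 kg/h.

1591 kg/h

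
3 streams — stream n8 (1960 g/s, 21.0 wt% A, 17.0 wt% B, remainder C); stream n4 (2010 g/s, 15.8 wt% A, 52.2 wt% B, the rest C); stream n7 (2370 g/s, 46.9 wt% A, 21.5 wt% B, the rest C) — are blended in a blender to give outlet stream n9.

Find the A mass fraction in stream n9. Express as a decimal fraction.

0.290

Total flow out = 1960 + 2010 + 2370 = 6340 g/s.
A in = 1960×0.210 + 2010×0.158 + 2370×0.469 = 1840.7 g/s.
A mass fraction in n9 = 1840.7/6340 = 0.290.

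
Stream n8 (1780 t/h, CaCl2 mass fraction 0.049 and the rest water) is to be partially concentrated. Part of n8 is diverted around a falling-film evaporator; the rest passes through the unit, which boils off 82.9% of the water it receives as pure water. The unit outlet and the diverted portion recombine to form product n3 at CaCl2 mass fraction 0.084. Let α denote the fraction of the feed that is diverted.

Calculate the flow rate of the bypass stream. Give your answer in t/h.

839.3 t/h

All 1780×0.049 = 87.22 t/h of CaCl2 reaches n3, so n3 = 87.22/0.084 = 1038.3 t/h and vapour = 741.67 t/h.
The evaporator receives (1−α)·1780 of feed at 0.951 water and removes 0.829 of that water:
0.829×0.951×(1−α)×1780 = 741.67
(1−α) = 741.67/1403.3 = 0.5285;  α = 0.4715.
Bypass flow = 0.4715×1780 = 839.25 t/h.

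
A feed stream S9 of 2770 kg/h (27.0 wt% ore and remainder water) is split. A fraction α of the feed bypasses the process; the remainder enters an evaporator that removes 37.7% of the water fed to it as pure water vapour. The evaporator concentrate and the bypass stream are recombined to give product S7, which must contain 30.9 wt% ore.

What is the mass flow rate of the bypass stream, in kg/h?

All 2770×0.270 = 747.9 kg/h of ore reaches S7, so S7 = 747.9/0.309 = 2420.4 kg/h and vapour = 349.61 kg/h.
The evaporator receives (1−α)·2770 of feed at 0.730 water and removes 0.377 of that water:
0.377×0.730×(1−α)×2770 = 349.61
(1−α) = 349.61/762.33 = 0.4586;  α = 0.5414.
Bypass flow = 0.5414×2770 = 1499.7 kg/h.

1500 kg/h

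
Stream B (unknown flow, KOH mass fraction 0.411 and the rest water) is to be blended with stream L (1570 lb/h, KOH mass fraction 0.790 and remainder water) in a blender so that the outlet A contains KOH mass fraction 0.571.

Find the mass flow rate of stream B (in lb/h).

Let B be the unknown flow. Total out = 1570 + B.
KOH balance: 1240.3 + 0.411·B = 0.571·(1570 + B)
(0.411 − 0.571)·B = 0.571×1570 − 1240.3 = -343.83
B = -343.83 / -0.160 = 2148.9 lb/h

2149 lb/h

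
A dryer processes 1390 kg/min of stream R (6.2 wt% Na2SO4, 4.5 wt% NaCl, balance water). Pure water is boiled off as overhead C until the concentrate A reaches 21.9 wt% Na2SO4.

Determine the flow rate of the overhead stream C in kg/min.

996.5 kg/min

Na2SO4 is conserved: 1390×0.062 = 86.18 kg/min all reports to the concentrate.
Concentrate = 86.18/(target fraction) = 393.52 kg/min.
Overhead = 1390 − 393.52 = 996.48 kg/min.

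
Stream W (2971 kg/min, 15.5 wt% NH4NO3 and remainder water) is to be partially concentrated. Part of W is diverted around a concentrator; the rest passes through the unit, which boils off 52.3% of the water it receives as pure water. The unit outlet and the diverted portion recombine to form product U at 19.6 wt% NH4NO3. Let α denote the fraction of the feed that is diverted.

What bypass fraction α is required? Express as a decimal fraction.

0.527

All 2971×0.155 = 460.5 kg/min of NH4NO3 reaches U, so U = 460.5/0.196 = 2349.5 kg/min and vapour = 621.48 kg/min.
The evaporator receives (1−α)·2971 of feed at 0.845 water and removes 0.523 of that water:
0.523×0.845×(1−α)×2971 = 621.48
(1−α) = 621.48/1313 = 0.4733;  α = 0.5267.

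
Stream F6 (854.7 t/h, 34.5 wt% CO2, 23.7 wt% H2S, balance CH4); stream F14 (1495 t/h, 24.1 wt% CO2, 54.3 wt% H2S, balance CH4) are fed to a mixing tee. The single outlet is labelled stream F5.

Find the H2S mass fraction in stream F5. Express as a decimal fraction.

Total flow out = 854.7 + 1495 = 2349.7 t/h.
H2S in = 854.7×0.237 + 1495×0.543 = 1014.3 t/h.
H2S mass fraction in F5 = 1014.3/2349.7 = 0.4317.

0.4317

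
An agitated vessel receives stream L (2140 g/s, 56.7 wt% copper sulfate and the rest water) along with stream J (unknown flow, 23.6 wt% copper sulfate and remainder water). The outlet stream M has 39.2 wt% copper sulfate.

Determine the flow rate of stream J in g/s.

Let J be the unknown flow. Total out = 2140 + J.
copper sulfate balance: 1213.4 + 0.236·J = 0.392·(2140 + J)
(0.236 − 0.392)·J = 0.392×2140 − 1213.4 = -374.5
J = -374.5 / -0.156 = 2400.6 g/s

2401 g/s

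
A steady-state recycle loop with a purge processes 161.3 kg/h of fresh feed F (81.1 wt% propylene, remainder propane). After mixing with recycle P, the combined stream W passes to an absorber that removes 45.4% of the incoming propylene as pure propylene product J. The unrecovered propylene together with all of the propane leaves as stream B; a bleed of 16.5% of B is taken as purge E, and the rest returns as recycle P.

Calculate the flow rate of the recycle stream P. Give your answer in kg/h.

263.9 kg/h

propane enters only via F and leaves only via the purge: 161.3×0.189 = 0.165×(propane in B), and the absorber passes all propane, so propane in W = propane in B = 184.76 kg/h.
propylene in W: m_A = 161.3×0.811 + (1−0.165)·(1−0.454)·m_A, so m_A = 130.81/0.5441 = 240.43 kg/h.
B = (1−0.454)×240.43 + 184.76 = 316.04 kg/h.
Recycle P = (1−0.165)×316.04 = 263.89 kg/h.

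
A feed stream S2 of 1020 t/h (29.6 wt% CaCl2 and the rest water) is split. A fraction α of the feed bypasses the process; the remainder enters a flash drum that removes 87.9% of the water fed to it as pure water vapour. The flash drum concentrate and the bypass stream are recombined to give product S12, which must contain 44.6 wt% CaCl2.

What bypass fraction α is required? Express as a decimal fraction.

All 1020×0.296 = 301.92 t/h of CaCl2 reaches S12, so S12 = 301.92/0.446 = 676.95 t/h and vapour = 343.05 t/h.
The evaporator receives (1−α)·1020 of feed at 0.704 water and removes 0.879 of that water:
0.879×0.704×(1−α)×1020 = 343.05
(1−α) = 343.05/631.19 = 0.5435;  α = 0.4565.

0.457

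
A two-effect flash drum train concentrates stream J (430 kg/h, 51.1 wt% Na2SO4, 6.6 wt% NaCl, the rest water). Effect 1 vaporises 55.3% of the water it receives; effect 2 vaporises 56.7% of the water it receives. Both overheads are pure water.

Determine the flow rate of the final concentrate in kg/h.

283.3 kg/h

water in feed = 430×0.423 = 181.89 kg/h.
After stage 1: water left = (1−0.553)×181.89 = 81.305; stream total = 329.41 kg/h.
After stage 2: water left = (1−0.567)×81.305 = 35.205; final concentrate = 283.31 kg/h.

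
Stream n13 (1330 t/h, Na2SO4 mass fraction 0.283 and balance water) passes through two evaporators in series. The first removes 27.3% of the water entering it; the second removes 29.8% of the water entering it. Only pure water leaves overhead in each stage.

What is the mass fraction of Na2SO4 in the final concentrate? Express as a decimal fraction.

water in feed = 1330×0.717 = 953.61 t/h.
After stage 1: water left = (1−0.273)×953.61 = 693.27; stream total = 1069.7 t/h.
After stage 2: water left = (1−0.298)×693.27 = 486.68; final concentrate = 863.07 t/h.
Na2SO4 fraction = 376.39/863.07 = 0.436.

0.436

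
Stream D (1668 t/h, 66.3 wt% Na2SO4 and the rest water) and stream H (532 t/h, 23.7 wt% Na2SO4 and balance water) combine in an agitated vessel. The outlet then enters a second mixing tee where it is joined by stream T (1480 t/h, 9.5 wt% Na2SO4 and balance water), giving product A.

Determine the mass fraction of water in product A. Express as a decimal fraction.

0.627

Overall, product flow = 3680 t/h.
water in = 1668×0.337 + 532×0.763 + 1480×0.905 = 2307.4 t/h.
water fraction in A = 0.627.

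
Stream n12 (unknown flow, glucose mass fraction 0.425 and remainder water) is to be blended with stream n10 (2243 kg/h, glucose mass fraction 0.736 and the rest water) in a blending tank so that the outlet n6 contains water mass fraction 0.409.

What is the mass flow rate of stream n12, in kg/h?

1959 kg/h

Let n12 be the unknown flow. Total out = 2243 + n12.
water balance: 592.15 + 0.575·n12 = 0.409·(2243 + n12)
(0.575 − 0.409)·n12 = 0.409×2243 − 592.15 = 325.23
n12 = 325.23 / 0.166 = 1959.2 kg/h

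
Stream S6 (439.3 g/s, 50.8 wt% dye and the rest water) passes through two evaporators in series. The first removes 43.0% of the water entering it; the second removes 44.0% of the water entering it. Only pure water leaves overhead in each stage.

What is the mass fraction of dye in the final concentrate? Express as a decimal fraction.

water in feed = 439.3×0.492 = 216.14 g/s.
After stage 1: water left = (1−0.430)×216.14 = 123.2; stream total = 346.36 g/s.
After stage 2: water left = (1−0.440)×123.2 = 68.99; final concentrate = 292.15 g/s.
dye fraction = 223.16/292.15 = 0.764.

0.764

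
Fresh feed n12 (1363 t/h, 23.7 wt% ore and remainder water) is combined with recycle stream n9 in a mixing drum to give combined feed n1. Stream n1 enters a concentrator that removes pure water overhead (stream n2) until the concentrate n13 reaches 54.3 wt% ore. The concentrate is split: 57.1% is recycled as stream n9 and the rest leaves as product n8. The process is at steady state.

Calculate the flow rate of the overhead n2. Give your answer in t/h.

Overall ore balance (none leaves overhead): ore in fresh feed = ore in product, i.e. 1363×0.237 = (1−0.571)·n13·0.543.
n13 = 323.03/(0.543×0.429) = 1386.7 t/h.
Recycle n9 = 0.571×1386.7 = 791.81 t/h.
Combined feed n1 = 1363 + 791.81 = 2154.8 t/h.
Overhead n2 = n1 − n13 = 2154.8 − 1386.7 = 768.1 t/h.

768.1 t/h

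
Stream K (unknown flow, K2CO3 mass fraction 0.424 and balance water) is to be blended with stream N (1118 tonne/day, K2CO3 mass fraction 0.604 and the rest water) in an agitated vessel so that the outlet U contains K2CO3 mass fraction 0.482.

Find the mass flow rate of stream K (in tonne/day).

2352 tonne/day

Let K be the unknown flow. Total out = 1118 + K.
K2CO3 balance: 675.27 + 0.424·K = 0.482·(1118 + K)
(0.424 − 0.482)·K = 0.482×1118 − 675.27 = -136.4
K = -136.4 / -0.058 = 2351.7 tonne/day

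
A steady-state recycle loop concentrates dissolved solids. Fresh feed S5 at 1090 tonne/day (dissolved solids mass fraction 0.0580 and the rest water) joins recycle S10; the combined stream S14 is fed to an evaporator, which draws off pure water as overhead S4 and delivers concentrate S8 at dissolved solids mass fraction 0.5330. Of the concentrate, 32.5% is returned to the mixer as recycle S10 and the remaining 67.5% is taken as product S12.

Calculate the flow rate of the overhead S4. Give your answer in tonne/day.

971.4 tonne/day

Overall dissolved solids balance (none leaves overhead): dissolved solids in fresh feed = dissolved solids in product, i.e. 1090×0.058 = (1−0.325)·S8·0.533.
S8 = 63.22/(0.533×0.675) = 175.72 tonne/day.
Recycle S10 = 0.325×175.72 = 57.109 tonne/day.
Combined feed S14 = 1090 + 57.109 = 1147.1 tonne/day.
Overhead S4 = S14 − S8 = 1147.1 − 175.72 = 971.39 tonne/day.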